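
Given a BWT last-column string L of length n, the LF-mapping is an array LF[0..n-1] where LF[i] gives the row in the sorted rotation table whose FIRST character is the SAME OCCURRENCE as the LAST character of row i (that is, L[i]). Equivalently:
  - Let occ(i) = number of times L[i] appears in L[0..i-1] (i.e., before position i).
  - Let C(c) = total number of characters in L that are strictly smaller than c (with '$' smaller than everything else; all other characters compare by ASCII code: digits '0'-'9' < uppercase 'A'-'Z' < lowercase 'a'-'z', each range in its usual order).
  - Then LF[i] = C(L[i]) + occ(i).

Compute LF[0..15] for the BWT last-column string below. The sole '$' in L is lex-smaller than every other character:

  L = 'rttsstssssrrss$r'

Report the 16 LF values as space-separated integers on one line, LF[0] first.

Char counts: '$':1, 'r':4, 's':8, 't':3
C (first-col start): C('$')=0, C('r')=1, C('s')=5, C('t')=13
L[0]='r': occ=0, LF[0]=C('r')+0=1+0=1
L[1]='t': occ=0, LF[1]=C('t')+0=13+0=13
L[2]='t': occ=1, LF[2]=C('t')+1=13+1=14
L[3]='s': occ=0, LF[3]=C('s')+0=5+0=5
L[4]='s': occ=1, LF[4]=C('s')+1=5+1=6
L[5]='t': occ=2, LF[5]=C('t')+2=13+2=15
L[6]='s': occ=2, LF[6]=C('s')+2=5+2=7
L[7]='s': occ=3, LF[7]=C('s')+3=5+3=8
L[8]='s': occ=4, LF[8]=C('s')+4=5+4=9
L[9]='s': occ=5, LF[9]=C('s')+5=5+5=10
L[10]='r': occ=1, LF[10]=C('r')+1=1+1=2
L[11]='r': occ=2, LF[11]=C('r')+2=1+2=3
L[12]='s': occ=6, LF[12]=C('s')+6=5+6=11
L[13]='s': occ=7, LF[13]=C('s')+7=5+7=12
L[14]='$': occ=0, LF[14]=C('$')+0=0+0=0
L[15]='r': occ=3, LF[15]=C('r')+3=1+3=4

Answer: 1 13 14 5 6 15 7 8 9 10 2 3 11 12 0 4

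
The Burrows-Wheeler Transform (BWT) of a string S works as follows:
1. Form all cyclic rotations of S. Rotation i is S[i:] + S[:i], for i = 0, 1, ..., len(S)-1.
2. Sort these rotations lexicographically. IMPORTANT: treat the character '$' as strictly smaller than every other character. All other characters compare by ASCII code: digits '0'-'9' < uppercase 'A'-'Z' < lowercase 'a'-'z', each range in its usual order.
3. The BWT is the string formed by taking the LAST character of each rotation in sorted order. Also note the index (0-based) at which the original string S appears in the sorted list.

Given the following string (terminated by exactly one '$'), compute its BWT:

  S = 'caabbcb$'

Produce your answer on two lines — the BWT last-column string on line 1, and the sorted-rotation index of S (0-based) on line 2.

Answer: bcacab$b
6

Derivation:
All 8 rotations (rotation i = S[i:]+S[:i]):
  rot[0] = caabbcb$
  rot[1] = aabbcb$c
  rot[2] = abbcb$ca
  rot[3] = bbcb$caa
  rot[4] = bcb$caab
  rot[5] = cb$caabb
  rot[6] = b$caabbc
  rot[7] = $caabbcb
Sorted (with $ < everything):
  sorted[0] = $caabbcb  (last char: 'b')
  sorted[1] = aabbcb$c  (last char: 'c')
  sorted[2] = abbcb$ca  (last char: 'a')
  sorted[3] = b$caabbc  (last char: 'c')
  sorted[4] = bbcb$caa  (last char: 'a')
  sorted[5] = bcb$caab  (last char: 'b')
  sorted[6] = caabbcb$  (last char: '$')
  sorted[7] = cb$caabb  (last char: 'b')
Last column: bcacab$b
Original string S is at sorted index 6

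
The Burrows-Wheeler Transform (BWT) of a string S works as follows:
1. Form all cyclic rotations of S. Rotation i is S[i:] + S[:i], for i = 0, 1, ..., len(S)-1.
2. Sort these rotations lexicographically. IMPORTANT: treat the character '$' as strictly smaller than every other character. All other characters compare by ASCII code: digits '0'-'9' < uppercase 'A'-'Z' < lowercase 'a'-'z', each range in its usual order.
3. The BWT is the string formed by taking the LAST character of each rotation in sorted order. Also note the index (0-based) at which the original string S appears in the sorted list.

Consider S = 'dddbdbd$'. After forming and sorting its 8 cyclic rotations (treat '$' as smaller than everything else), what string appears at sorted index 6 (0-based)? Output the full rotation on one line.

All 8 rotations (rotation i = S[i:]+S[:i]):
  rot[0] = dddbdbd$
  rot[1] = ddbdbd$d
  rot[2] = dbdbd$dd
  rot[3] = bdbd$ddd
  rot[4] = dbd$dddb
  rot[5] = bd$dddbd
  rot[6] = d$dddbdb
  rot[7] = $dddbdbd
Sorted (with $ < everything):
  sorted[0] = $dddbdbd
  sorted[1] = bd$dddbd
  sorted[2] = bdbd$ddd
  sorted[3] = d$dddbdb
  sorted[4] = dbd$dddb
  sorted[5] = dbdbd$dd
  sorted[6] = ddbdbd$d
  sorted[7] = dddbdbd$
sorted[6] = ddbdbd$d

Answer: ddbdbd$d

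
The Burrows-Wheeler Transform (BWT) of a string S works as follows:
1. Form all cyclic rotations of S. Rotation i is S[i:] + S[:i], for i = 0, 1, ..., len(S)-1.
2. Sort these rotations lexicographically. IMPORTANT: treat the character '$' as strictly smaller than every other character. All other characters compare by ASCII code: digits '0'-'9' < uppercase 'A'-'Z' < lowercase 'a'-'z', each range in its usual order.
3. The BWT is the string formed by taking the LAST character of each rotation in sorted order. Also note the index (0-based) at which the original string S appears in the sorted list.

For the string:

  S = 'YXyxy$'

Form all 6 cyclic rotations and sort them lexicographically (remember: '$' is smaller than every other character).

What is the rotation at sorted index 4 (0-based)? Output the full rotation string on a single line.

Answer: y$YXyx

Derivation:
All 6 rotations (rotation i = S[i:]+S[:i]):
  rot[0] = YXyxy$
  rot[1] = Xyxy$Y
  rot[2] = yxy$YX
  rot[3] = xy$YXy
  rot[4] = y$YXyx
  rot[5] = $YXyxy
Sorted (with $ < everything):
  sorted[0] = $YXyxy
  sorted[1] = Xyxy$Y
  sorted[2] = YXyxy$
  sorted[3] = xy$YXy
  sorted[4] = y$YXyx
  sorted[5] = yxy$YX
sorted[4] = y$YXyx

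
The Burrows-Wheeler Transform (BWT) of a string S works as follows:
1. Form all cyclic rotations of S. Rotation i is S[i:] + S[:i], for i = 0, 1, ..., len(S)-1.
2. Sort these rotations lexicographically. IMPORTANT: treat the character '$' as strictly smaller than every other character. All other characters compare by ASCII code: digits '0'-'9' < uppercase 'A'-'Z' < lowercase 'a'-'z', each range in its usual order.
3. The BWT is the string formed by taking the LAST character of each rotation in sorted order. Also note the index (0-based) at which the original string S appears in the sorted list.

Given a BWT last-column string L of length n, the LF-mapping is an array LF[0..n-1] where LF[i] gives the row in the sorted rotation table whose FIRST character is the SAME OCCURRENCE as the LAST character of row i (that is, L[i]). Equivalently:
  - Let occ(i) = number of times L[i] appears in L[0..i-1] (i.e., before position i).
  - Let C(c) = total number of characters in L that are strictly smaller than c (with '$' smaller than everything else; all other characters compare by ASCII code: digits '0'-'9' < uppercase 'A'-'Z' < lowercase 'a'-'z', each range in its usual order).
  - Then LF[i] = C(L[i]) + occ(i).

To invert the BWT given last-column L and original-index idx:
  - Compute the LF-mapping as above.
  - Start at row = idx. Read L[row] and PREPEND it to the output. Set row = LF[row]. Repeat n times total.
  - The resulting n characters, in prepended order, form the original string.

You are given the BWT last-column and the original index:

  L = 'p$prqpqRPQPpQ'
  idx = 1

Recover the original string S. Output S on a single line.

LF mapping: 6 0 7 12 10 8 11 5 1 3 2 9 4
Walk LF starting at row 1, prepending L[row]:
  step 1: row=1, L[1]='$', prepend. Next row=LF[1]=0
  step 2: row=0, L[0]='p', prepend. Next row=LF[0]=6
  step 3: row=6, L[6]='q', prepend. Next row=LF[6]=11
  step 4: row=11, L[11]='p', prepend. Next row=LF[11]=9
  step 5: row=9, L[9]='Q', prepend. Next row=LF[9]=3
  step 6: row=3, L[3]='r', prepend. Next row=LF[3]=12
  step 7: row=12, L[12]='Q', prepend. Next row=LF[12]=4
  step 8: row=4, L[4]='q', prepend. Next row=LF[4]=10
  step 9: row=10, L[10]='P', prepend. Next row=LF[10]=2
  step 10: row=2, L[2]='p', prepend. Next row=LF[2]=7
  step 11: row=7, L[7]='R', prepend. Next row=LF[7]=5
  step 12: row=5, L[5]='p', prepend. Next row=LF[5]=8
  step 13: row=8, L[8]='P', prepend. Next row=LF[8]=1
Reversed output: PpRpPqQrQpqp$

Answer: PpRpPqQrQpqp$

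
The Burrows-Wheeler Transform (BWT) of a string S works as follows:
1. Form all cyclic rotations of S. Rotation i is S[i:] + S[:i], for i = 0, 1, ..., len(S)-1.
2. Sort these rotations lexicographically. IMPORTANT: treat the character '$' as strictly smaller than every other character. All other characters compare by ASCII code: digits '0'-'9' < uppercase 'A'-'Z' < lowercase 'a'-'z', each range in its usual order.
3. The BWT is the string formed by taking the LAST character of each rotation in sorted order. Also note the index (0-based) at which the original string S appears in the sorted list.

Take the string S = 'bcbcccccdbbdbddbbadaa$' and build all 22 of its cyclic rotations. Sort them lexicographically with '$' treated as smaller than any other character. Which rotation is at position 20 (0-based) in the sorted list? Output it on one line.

All 22 rotations (rotation i = S[i:]+S[:i]):
  rot[0] = bcbcccccdbbdbddbbadaa$
  rot[1] = cbcccccdbbdbddbbadaa$b
  rot[2] = bcccccdbbdbddbbadaa$bc
  rot[3] = cccccdbbdbddbbadaa$bcb
  rot[4] = ccccdbbdbddbbadaa$bcbc
  rot[5] = cccdbbdbddbbadaa$bcbcc
  rot[6] = ccdbbdbddbbadaa$bcbccc
  rot[7] = cdbbdbddbbadaa$bcbcccc
  rot[8] = dbbdbddbbadaa$bcbccccc
  rot[9] = bbdbddbbadaa$bcbcccccd
  rot[10] = bdbddbbadaa$bcbcccccdb
  rot[11] = dbddbbadaa$bcbcccccdbb
  rot[12] = bddbbadaa$bcbcccccdbbd
  rot[13] = ddbbadaa$bcbcccccdbbdb
  rot[14] = dbbadaa$bcbcccccdbbdbd
  rot[15] = bbadaa$bcbcccccdbbdbdd
  rot[16] = badaa$bcbcccccdbbdbddb
  rot[17] = adaa$bcbcccccdbbdbddbb
  rot[18] = daa$bcbcccccdbbdbddbba
  rot[19] = aa$bcbcccccdbbdbddbbad
  rot[20] = a$bcbcccccdbbdbddbbada
  rot[21] = $bcbcccccdbbdbddbbadaa
Sorted (with $ < everything):
  sorted[0] = $bcbcccccdbbdbddbbadaa
  sorted[1] = a$bcbcccccdbbdbddbbada
  sorted[2] = aa$bcbcccccdbbdbddbbad
  sorted[3] = adaa$bcbcccccdbbdbddbb
  sorted[4] = badaa$bcbcccccdbbdbddb
  sorted[5] = bbadaa$bcbcccccdbbdbdd
  sorted[6] = bbdbddbbadaa$bcbcccccd
  sorted[7] = bcbcccccdbbdbddbbadaa$
  sorted[8] = bcccccdbbdbddbbadaa$bc
  sorted[9] = bdbddbbadaa$bcbcccccdb
  sorted[10] = bddbbadaa$bcbcccccdbbd
  sorted[11] = cbcccccdbbdbddbbadaa$b
  sorted[12] = cccccdbbdbddbbadaa$bcb
  sorted[13] = ccccdbbdbddbbadaa$bcbc
  sorted[14] = cccdbbdbddbbadaa$bcbcc
  sorted[15] = ccdbbdbddbbadaa$bcbccc
  sorted[16] = cdbbdbddbbadaa$bcbcccc
  sorted[17] = daa$bcbcccccdbbdbddbba
  sorted[18] = dbbadaa$bcbcccccdbbdbd
  sorted[19] = dbbdbddbbadaa$bcbccccc
  sorted[20] = dbddbbadaa$bcbcccccdbb
  sorted[21] = ddbbadaa$bcbcccccdbbdb
sorted[20] = dbddbbadaa$bcbcccccdbb

Answer: dbddbbadaa$bcbcccccdbb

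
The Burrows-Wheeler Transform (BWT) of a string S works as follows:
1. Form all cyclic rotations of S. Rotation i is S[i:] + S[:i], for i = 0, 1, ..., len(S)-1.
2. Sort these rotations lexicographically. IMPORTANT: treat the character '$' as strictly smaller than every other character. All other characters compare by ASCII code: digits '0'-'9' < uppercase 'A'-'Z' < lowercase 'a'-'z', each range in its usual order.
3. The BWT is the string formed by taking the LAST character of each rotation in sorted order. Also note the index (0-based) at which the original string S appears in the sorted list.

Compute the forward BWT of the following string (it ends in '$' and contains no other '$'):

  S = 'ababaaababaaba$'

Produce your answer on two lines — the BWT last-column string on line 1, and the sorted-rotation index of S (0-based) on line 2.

Answer: abbbaabb$aaaaaa
8

Derivation:
All 15 rotations (rotation i = S[i:]+S[:i]):
  rot[0] = ababaaababaaba$
  rot[1] = babaaababaaba$a
  rot[2] = abaaababaaba$ab
  rot[3] = baaababaaba$aba
  rot[4] = aaababaaba$abab
  rot[5] = aababaaba$ababa
  rot[6] = ababaaba$ababaa
  rot[7] = babaaba$ababaaa
  rot[8] = abaaba$ababaaab
  rot[9] = baaba$ababaaaba
  rot[10] = aaba$ababaaabab
  rot[11] = aba$ababaaababa
  rot[12] = ba$ababaaababaa
  rot[13] = a$ababaaababaab
  rot[14] = $ababaaababaaba
Sorted (with $ < everything):
  sorted[0] = $ababaaababaaba  (last char: 'a')
  sorted[1] = a$ababaaababaab  (last char: 'b')
  sorted[2] = aaababaaba$abab  (last char: 'b')
  sorted[3] = aaba$ababaaabab  (last char: 'b')
  sorted[4] = aababaaba$ababa  (last char: 'a')
  sorted[5] = aba$ababaaababa  (last char: 'a')
  sorted[6] = abaaababaaba$ab  (last char: 'b')
  sorted[7] = abaaba$ababaaab  (last char: 'b')
  sorted[8] = ababaaababaaba$  (last char: '$')
  sorted[9] = ababaaba$ababaa  (last char: 'a')
  sorted[10] = ba$ababaaababaa  (last char: 'a')
  sorted[11] = baaababaaba$aba  (last char: 'a')
  sorted[12] = baaba$ababaaaba  (last char: 'a')
  sorted[13] = babaaababaaba$a  (last char: 'a')
  sorted[14] = babaaba$ababaaa  (last char: 'a')
Last column: abbbaabb$aaaaaa
Original string S is at sorted index 8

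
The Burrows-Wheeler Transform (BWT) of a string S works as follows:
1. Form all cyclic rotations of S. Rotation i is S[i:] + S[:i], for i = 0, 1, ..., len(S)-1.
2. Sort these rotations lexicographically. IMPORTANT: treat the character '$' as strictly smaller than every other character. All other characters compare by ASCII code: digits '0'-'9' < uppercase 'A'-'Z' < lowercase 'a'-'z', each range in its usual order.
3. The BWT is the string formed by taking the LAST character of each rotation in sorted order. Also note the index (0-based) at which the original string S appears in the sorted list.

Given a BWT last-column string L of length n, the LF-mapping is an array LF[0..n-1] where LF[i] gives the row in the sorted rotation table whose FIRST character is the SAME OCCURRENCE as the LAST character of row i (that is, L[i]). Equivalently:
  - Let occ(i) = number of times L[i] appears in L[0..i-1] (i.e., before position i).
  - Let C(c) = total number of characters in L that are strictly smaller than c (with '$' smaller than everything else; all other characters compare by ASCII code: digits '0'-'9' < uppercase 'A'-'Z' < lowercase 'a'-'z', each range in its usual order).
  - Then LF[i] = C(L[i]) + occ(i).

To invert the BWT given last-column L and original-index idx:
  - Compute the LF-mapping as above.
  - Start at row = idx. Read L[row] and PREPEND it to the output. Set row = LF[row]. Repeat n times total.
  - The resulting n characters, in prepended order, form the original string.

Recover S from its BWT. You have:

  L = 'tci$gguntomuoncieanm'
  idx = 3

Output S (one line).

Answer: communicationnugget$

Derivation:
LF mapping: 16 2 7 0 5 6 18 11 17 14 9 19 15 12 3 8 4 1 13 10
Walk LF starting at row 3, prepending L[row]:
  step 1: row=3, L[3]='$', prepend. Next row=LF[3]=0
  step 2: row=0, L[0]='t', prepend. Next row=LF[0]=16
  step 3: row=16, L[16]='e', prepend. Next row=LF[16]=4
  step 4: row=4, L[4]='g', prepend. Next row=LF[4]=5
  step 5: row=5, L[5]='g', prepend. Next row=LF[5]=6
  step 6: row=6, L[6]='u', prepend. Next row=LF[6]=18
  step 7: row=18, L[18]='n', prepend. Next row=LF[18]=13
  step 8: row=13, L[13]='n', prepend. Next row=LF[13]=12
  step 9: row=12, L[12]='o', prepend. Next row=LF[12]=15
  step 10: row=15, L[15]='i', prepend. Next row=LF[15]=8
  step 11: row=8, L[8]='t', prepend. Next row=LF[8]=17
  step 12: row=17, L[17]='a', prepend. Next row=LF[17]=1
  step 13: row=1, L[1]='c', prepend. Next row=LF[1]=2
  step 14: row=2, L[2]='i', prepend. Next row=LF[2]=7
  step 15: row=7, L[7]='n', prepend. Next row=LF[7]=11
  step 16: row=11, L[11]='u', prepend. Next row=LF[11]=19
  step 17: row=19, L[19]='m', prepend. Next row=LF[19]=10
  step 18: row=10, L[10]='m', prepend. Next row=LF[10]=9
  step 19: row=9, L[9]='o', prepend. Next row=LF[9]=14
  step 20: row=14, L[14]='c', prepend. Next row=LF[14]=3
Reversed output: communicationnugget$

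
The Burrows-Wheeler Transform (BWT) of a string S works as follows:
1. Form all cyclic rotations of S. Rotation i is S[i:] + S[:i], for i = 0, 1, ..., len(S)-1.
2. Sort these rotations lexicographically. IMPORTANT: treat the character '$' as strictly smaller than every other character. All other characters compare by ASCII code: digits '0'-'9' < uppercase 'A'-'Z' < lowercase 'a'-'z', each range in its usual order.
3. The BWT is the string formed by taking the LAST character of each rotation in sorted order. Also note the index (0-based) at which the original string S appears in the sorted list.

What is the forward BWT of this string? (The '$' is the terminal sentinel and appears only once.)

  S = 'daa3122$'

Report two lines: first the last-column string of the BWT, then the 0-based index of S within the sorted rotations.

All 8 rotations (rotation i = S[i:]+S[:i]):
  rot[0] = daa3122$
  rot[1] = aa3122$d
  rot[2] = a3122$da
  rot[3] = 3122$daa
  rot[4] = 122$daa3
  rot[5] = 22$daa31
  rot[6] = 2$daa312
  rot[7] = $daa3122
Sorted (with $ < everything):
  sorted[0] = $daa3122  (last char: '2')
  sorted[1] = 122$daa3  (last char: '3')
  sorted[2] = 2$daa312  (last char: '2')
  sorted[3] = 22$daa31  (last char: '1')
  sorted[4] = 3122$daa  (last char: 'a')
  sorted[5] = a3122$da  (last char: 'a')
  sorted[6] = aa3122$d  (last char: 'd')
  sorted[7] = daa3122$  (last char: '$')
Last column: 2321aad$
Original string S is at sorted index 7

Answer: 2321aad$
7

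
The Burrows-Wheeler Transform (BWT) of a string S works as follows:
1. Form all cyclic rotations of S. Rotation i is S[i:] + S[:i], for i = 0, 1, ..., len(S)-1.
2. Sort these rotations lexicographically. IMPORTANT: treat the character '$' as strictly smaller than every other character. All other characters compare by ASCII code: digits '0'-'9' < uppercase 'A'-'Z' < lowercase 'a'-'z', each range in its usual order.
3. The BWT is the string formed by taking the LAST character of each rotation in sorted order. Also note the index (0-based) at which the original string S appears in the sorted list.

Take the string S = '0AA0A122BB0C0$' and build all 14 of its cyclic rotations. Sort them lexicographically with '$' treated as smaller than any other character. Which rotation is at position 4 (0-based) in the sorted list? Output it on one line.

Answer: 0C0$0AA0A122BB

Derivation:
All 14 rotations (rotation i = S[i:]+S[:i]):
  rot[0] = 0AA0A122BB0C0$
  rot[1] = AA0A122BB0C0$0
  rot[2] = A0A122BB0C0$0A
  rot[3] = 0A122BB0C0$0AA
  rot[4] = A122BB0C0$0AA0
  rot[5] = 122BB0C0$0AA0A
  rot[6] = 22BB0C0$0AA0A1
  rot[7] = 2BB0C0$0AA0A12
  rot[8] = BB0C0$0AA0A122
  rot[9] = B0C0$0AA0A122B
  rot[10] = 0C0$0AA0A122BB
  rot[11] = C0$0AA0A122BB0
  rot[12] = 0$0AA0A122BB0C
  rot[13] = $0AA0A122BB0C0
Sorted (with $ < everything):
  sorted[0] = $0AA0A122BB0C0
  sorted[1] = 0$0AA0A122BB0C
  sorted[2] = 0A122BB0C0$0AA
  sorted[3] = 0AA0A122BB0C0$
  sorted[4] = 0C0$0AA0A122BB
  sorted[5] = 122BB0C0$0AA0A
  sorted[6] = 22BB0C0$0AA0A1
  sorted[7] = 2BB0C0$0AA0A12
  sorted[8] = A0A122BB0C0$0A
  sorted[9] = A122BB0C0$0AA0
  sorted[10] = AA0A122BB0C0$0
  sorted[11] = B0C0$0AA0A122B
  sorted[12] = BB0C0$0AA0A122
  sorted[13] = C0$0AA0A122BB0
sorted[4] = 0C0$0AA0A122BB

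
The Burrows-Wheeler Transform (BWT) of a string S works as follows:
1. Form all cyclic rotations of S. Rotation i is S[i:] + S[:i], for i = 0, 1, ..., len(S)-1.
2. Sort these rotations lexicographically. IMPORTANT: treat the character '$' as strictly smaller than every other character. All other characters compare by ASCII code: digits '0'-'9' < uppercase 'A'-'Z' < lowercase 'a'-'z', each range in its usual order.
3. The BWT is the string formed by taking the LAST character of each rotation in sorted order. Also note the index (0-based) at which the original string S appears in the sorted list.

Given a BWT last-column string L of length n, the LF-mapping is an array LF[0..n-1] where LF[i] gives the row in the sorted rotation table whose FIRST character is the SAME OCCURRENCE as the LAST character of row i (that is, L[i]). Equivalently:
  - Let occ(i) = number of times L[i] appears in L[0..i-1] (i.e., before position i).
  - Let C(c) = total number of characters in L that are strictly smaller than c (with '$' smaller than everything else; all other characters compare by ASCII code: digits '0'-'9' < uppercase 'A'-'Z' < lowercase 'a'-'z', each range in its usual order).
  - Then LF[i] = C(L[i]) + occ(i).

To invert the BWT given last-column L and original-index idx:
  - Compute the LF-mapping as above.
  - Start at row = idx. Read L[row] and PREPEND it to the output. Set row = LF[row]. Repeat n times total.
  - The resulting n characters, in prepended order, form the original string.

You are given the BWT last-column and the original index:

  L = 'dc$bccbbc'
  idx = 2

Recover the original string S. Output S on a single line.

Answer: bcccbbcd$

Derivation:
LF mapping: 8 4 0 1 5 6 2 3 7
Walk LF starting at row 2, prepending L[row]:
  step 1: row=2, L[2]='$', prepend. Next row=LF[2]=0
  step 2: row=0, L[0]='d', prepend. Next row=LF[0]=8
  step 3: row=8, L[8]='c', prepend. Next row=LF[8]=7
  step 4: row=7, L[7]='b', prepend. Next row=LF[7]=3
  step 5: row=3, L[3]='b', prepend. Next row=LF[3]=1
  step 6: row=1, L[1]='c', prepend. Next row=LF[1]=4
  step 7: row=4, L[4]='c', prepend. Next row=LF[4]=5
  step 8: row=5, L[5]='c', prepend. Next row=LF[5]=6
  step 9: row=6, L[6]='b', prepend. Next row=LF[6]=2
Reversed output: bcccbbcd$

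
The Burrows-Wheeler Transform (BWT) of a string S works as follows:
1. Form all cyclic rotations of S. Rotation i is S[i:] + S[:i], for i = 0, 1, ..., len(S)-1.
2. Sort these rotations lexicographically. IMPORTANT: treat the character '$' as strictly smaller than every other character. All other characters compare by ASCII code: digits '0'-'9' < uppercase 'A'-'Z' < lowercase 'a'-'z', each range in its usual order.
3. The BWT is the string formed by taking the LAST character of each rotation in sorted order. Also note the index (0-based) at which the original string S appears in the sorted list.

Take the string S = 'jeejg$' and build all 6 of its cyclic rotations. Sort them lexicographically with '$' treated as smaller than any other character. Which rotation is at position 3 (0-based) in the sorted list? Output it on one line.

Answer: g$jeej

Derivation:
All 6 rotations (rotation i = S[i:]+S[:i]):
  rot[0] = jeejg$
  rot[1] = eejg$j
  rot[2] = ejg$je
  rot[3] = jg$jee
  rot[4] = g$jeej
  rot[5] = $jeejg
Sorted (with $ < everything):
  sorted[0] = $jeejg
  sorted[1] = eejg$j
  sorted[2] = ejg$je
  sorted[3] = g$jeej
  sorted[4] = jeejg$
  sorted[5] = jg$jee
sorted[3] = g$jeej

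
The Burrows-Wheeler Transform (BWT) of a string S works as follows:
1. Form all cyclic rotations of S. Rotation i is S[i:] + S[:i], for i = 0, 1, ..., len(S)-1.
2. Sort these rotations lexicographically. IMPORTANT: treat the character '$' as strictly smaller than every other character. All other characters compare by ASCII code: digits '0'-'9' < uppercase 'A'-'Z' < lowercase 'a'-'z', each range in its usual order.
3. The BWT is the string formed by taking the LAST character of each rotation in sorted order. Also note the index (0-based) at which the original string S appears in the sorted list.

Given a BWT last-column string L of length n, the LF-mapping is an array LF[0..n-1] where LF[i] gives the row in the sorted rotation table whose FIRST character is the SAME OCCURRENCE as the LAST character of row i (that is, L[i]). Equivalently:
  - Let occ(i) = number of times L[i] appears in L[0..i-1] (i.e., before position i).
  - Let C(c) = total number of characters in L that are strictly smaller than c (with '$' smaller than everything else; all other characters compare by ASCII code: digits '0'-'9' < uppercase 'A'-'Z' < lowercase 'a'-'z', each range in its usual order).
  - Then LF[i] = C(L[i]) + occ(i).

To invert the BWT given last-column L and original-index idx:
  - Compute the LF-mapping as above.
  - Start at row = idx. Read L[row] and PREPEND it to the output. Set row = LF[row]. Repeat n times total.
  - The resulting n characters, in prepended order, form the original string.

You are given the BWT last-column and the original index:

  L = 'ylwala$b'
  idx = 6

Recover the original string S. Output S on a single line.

LF mapping: 7 4 6 1 5 2 0 3
Walk LF starting at row 6, prepending L[row]:
  step 1: row=6, L[6]='$', prepend. Next row=LF[6]=0
  step 2: row=0, L[0]='y', prepend. Next row=LF[0]=7
  step 3: row=7, L[7]='b', prepend. Next row=LF[7]=3
  step 4: row=3, L[3]='a', prepend. Next row=LF[3]=1
  step 5: row=1, L[1]='l', prepend. Next row=LF[1]=4
  step 6: row=4, L[4]='l', prepend. Next row=LF[4]=5
  step 7: row=5, L[5]='a', prepend. Next row=LF[5]=2
  step 8: row=2, L[2]='w', prepend. Next row=LF[2]=6
Reversed output: wallaby$

Answer: wallaby$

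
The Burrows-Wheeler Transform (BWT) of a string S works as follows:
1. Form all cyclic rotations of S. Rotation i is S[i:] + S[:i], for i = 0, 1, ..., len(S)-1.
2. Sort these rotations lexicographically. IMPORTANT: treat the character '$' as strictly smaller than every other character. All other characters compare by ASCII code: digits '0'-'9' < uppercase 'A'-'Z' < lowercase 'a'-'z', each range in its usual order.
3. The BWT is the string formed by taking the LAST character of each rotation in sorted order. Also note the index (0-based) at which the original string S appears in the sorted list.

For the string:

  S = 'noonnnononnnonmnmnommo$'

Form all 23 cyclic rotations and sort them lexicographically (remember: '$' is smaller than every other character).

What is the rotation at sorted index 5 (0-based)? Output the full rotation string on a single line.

All 23 rotations (rotation i = S[i:]+S[:i]):
  rot[0] = noonnnononnnonmnmnommo$
  rot[1] = oonnnononnnonmnmnommo$n
  rot[2] = onnnononnnonmnmnommo$no
  rot[3] = nnnononnnonmnmnommo$noo
  rot[4] = nnononnnonmnmnommo$noon
  rot[5] = nononnnonmnmnommo$noonn
  rot[6] = ononnnonmnmnommo$noonnn
  rot[7] = nonnnonmnmnommo$noonnno
  rot[8] = onnnonmnmnommo$noonnnon
  rot[9] = nnnonmnmnommo$noonnnono
  rot[10] = nnonmnmnommo$noonnnonon
  rot[11] = nonmnmnommo$noonnnononn
  rot[12] = onmnmnommo$noonnnononnn
  rot[13] = nmnmnommo$noonnnononnno
  rot[14] = mnmnommo$noonnnononnnon
  rot[15] = nmnommo$noonnnononnnonm
  rot[16] = mnommo$noonnnononnnonmn
  rot[17] = nommo$noonnnononnnonmnm
  rot[18] = ommo$noonnnononnnonmnmn
  rot[19] = mmo$noonnnononnnonmnmno
  rot[20] = mo$noonnnononnnonmnmnom
  rot[21] = o$noonnnononnnonmnmnomm
  rot[22] = $noonnnononnnonmnmnommo
Sorted (with $ < everything):
  sorted[0] = $noonnnononnnonmnmnommo
  sorted[1] = mmo$noonnnononnnonmnmno
  sorted[2] = mnmnommo$noonnnononnnon
  sorted[3] = mnommo$noonnnononnnonmn
  sorted[4] = mo$noonnnononnnonmnmnom
  sorted[5] = nmnmnommo$noonnnononnno
  sorted[6] = nmnommo$noonnnononnnonm
  sorted[7] = nnnonmnmnommo$noonnnono
  sorted[8] = nnnononnnonmnmnommo$noo
  sorted[9] = nnonmnmnommo$noonnnonon
  sorted[10] = nnononnnonmnmnommo$noon
  sorted[11] = nommo$noonnnononnnonmnm
  sorted[12] = nonmnmnommo$noonnnononn
  sorted[13] = nonnnonmnmnommo$noonnno
  sorted[14] = nononnnonmnmnommo$noonn
  sorted[15] = noonnnononnnonmnmnommo$
  sorted[16] = o$noonnnononnnonmnmnomm
  sorted[17] = ommo$noonnnononnnonmnmn
  sorted[18] = onmnmnommo$noonnnononnn
  sorted[19] = onnnonmnmnommo$noonnnon
  sorted[20] = onnnononnnonmnmnommo$no
  sorted[21] = ononnnonmnmnommo$noonnn
  sorted[22] = oonnnononnnonmnmnommo$n
sorted[5] = nmnmnommo$noonnnononnno

Answer: nmnmnommo$noonnnononnno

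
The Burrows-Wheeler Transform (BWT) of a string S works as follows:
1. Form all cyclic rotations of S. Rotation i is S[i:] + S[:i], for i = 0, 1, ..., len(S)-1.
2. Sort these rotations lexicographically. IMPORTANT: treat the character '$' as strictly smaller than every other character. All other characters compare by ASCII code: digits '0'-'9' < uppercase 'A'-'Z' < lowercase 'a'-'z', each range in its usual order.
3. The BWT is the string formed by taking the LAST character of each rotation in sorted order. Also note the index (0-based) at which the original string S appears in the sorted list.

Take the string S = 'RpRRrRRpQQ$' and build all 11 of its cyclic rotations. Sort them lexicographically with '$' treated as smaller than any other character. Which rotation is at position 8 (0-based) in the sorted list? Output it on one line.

All 11 rotations (rotation i = S[i:]+S[:i]):
  rot[0] = RpRRrRRpQQ$
  rot[1] = pRRrRRpQQ$R
  rot[2] = RRrRRpQQ$Rp
  rot[3] = RrRRpQQ$RpR
  rot[4] = rRRpQQ$RpRR
  rot[5] = RRpQQ$RpRRr
  rot[6] = RpQQ$RpRRrR
  rot[7] = pQQ$RpRRrRR
  rot[8] = QQ$RpRRrRRp
  rot[9] = Q$RpRRrRRpQ
  rot[10] = $RpRRrRRpQQ
Sorted (with $ < everything):
  sorted[0] = $RpRRrRRpQQ
  sorted[1] = Q$RpRRrRRpQ
  sorted[2] = QQ$RpRRrRRp
  sorted[3] = RRpQQ$RpRRr
  sorted[4] = RRrRRpQQ$Rp
  sorted[5] = RpQQ$RpRRrR
  sorted[6] = RpRRrRRpQQ$
  sorted[7] = RrRRpQQ$RpR
  sorted[8] = pQQ$RpRRrRR
  sorted[9] = pRRrRRpQQ$R
  sorted[10] = rRRpQQ$RpRR
sorted[8] = pQQ$RpRRrRR

Answer: pQQ$RpRRrRR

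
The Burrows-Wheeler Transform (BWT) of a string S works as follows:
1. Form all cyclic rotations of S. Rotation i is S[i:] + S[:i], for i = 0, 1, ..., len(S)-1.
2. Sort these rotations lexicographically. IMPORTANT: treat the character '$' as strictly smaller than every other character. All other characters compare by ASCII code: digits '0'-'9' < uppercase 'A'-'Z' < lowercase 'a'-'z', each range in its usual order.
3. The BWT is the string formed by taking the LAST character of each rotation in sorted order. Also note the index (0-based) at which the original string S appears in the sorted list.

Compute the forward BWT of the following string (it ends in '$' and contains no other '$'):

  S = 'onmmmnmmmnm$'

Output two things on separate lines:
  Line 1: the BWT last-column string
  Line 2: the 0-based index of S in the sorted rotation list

Answer: mnnnmmmmmmo$
11

Derivation:
All 12 rotations (rotation i = S[i:]+S[:i]):
  rot[0] = onmmmnmmmnm$
  rot[1] = nmmmnmmmnm$o
  rot[2] = mmmnmmmnm$on
  rot[3] = mmnmmmnm$onm
  rot[4] = mnmmmnm$onmm
  rot[5] = nmmmnm$onmmm
  rot[6] = mmmnm$onmmmn
  rot[7] = mmnm$onmmmnm
  rot[8] = mnm$onmmmnmm
  rot[9] = nm$onmmmnmmm
  rot[10] = m$onmmmnmmmn
  rot[11] = $onmmmnmmmnm
Sorted (with $ < everything):
  sorted[0] = $onmmmnmmmnm  (last char: 'm')
  sorted[1] = m$onmmmnmmmn  (last char: 'n')
  sorted[2] = mmmnm$onmmmn  (last char: 'n')
  sorted[3] = mmmnmmmnm$on  (last char: 'n')
  sorted[4] = mmnm$onmmmnm  (last char: 'm')
  sorted[5] = mmnmmmnm$onm  (last char: 'm')
  sorted[6] = mnm$onmmmnmm  (last char: 'm')
  sorted[7] = mnmmmnm$onmm  (last char: 'm')
  sorted[8] = nm$onmmmnmmm  (last char: 'm')
  sorted[9] = nmmmnm$onmmm  (last char: 'm')
  sorted[10] = nmmmnmmmnm$o  (last char: 'o')
  sorted[11] = onmmmnmmmnm$  (last char: '$')
Last column: mnnnmmmmmmo$
Original string S is at sorted index 11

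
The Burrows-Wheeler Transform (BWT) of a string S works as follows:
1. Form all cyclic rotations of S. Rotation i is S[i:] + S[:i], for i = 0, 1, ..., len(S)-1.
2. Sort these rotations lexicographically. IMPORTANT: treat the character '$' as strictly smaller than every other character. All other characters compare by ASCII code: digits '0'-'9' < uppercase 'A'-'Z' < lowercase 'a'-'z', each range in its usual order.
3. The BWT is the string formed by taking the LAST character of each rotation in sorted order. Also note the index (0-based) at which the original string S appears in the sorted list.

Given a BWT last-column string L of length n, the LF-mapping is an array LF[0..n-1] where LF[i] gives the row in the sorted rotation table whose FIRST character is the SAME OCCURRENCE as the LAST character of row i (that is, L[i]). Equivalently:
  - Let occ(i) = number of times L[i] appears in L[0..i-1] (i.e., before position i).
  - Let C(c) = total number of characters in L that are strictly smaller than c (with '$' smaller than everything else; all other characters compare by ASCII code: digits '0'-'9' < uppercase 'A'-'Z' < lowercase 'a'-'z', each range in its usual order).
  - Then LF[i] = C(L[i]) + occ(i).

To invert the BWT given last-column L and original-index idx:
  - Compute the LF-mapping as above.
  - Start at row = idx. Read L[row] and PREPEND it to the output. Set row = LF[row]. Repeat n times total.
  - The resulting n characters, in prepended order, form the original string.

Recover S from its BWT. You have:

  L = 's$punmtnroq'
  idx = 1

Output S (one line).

Answer: mpnotqunrs$

Derivation:
LF mapping: 8 0 5 10 2 1 9 3 7 4 6
Walk LF starting at row 1, prepending L[row]:
  step 1: row=1, L[1]='$', prepend. Next row=LF[1]=0
  step 2: row=0, L[0]='s', prepend. Next row=LF[0]=8
  step 3: row=8, L[8]='r', prepend. Next row=LF[8]=7
  step 4: row=7, L[7]='n', prepend. Next row=LF[7]=3
  step 5: row=3, L[3]='u', prepend. Next row=LF[3]=10
  step 6: row=10, L[10]='q', prepend. Next row=LF[10]=6
  step 7: row=6, L[6]='t', prepend. Next row=LF[6]=9
  step 8: row=9, L[9]='o', prepend. Next row=LF[9]=4
  step 9: row=4, L[4]='n', prepend. Next row=LF[4]=2
  step 10: row=2, L[2]='p', prepend. Next row=LF[2]=5
  step 11: row=5, L[5]='m', prepend. Next row=LF[5]=1
Reversed output: mpnotqunrs$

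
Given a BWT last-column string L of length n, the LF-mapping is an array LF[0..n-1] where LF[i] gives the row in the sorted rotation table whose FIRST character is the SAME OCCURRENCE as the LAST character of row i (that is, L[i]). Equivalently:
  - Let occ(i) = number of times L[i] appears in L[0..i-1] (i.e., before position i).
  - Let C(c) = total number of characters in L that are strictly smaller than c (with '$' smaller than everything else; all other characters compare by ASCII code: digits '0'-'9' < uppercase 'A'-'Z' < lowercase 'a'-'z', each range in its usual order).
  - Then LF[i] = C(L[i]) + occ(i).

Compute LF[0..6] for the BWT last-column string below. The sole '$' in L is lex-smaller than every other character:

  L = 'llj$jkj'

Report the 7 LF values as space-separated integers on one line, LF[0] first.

Answer: 5 6 1 0 2 4 3

Derivation:
Char counts: '$':1, 'j':3, 'k':1, 'l':2
C (first-col start): C('$')=0, C('j')=1, C('k')=4, C('l')=5
L[0]='l': occ=0, LF[0]=C('l')+0=5+0=5
L[1]='l': occ=1, LF[1]=C('l')+1=5+1=6
L[2]='j': occ=0, LF[2]=C('j')+0=1+0=1
L[3]='$': occ=0, LF[3]=C('$')+0=0+0=0
L[4]='j': occ=1, LF[4]=C('j')+1=1+1=2
L[5]='k': occ=0, LF[5]=C('k')+0=4+0=4
L[6]='j': occ=2, LF[6]=C('j')+2=1+2=3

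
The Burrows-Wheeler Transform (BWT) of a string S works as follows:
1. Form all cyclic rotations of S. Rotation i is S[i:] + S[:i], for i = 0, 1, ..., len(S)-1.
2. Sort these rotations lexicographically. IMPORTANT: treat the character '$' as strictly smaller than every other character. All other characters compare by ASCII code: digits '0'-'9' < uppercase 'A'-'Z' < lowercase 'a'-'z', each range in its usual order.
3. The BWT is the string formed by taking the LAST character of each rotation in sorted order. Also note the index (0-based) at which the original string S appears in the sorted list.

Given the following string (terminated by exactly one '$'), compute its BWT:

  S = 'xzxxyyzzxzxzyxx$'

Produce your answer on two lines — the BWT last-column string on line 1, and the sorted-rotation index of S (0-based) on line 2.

Answer: xxyzx$zzzxyxzxxy
5

Derivation:
All 16 rotations (rotation i = S[i:]+S[:i]):
  rot[0] = xzxxyyzzxzxzyxx$
  rot[1] = zxxyyzzxzxzyxx$x
  rot[2] = xxyyzzxzxzyxx$xz
  rot[3] = xyyzzxzxzyxx$xzx
  rot[4] = yyzzxzxzyxx$xzxx
  rot[5] = yzzxzxzyxx$xzxxy
  rot[6] = zzxzxzyxx$xzxxyy
  rot[7] = zxzxzyxx$xzxxyyz
  rot[8] = xzxzyxx$xzxxyyzz
  rot[9] = zxzyxx$xzxxyyzzx
  rot[10] = xzyxx$xzxxyyzzxz
  rot[11] = zyxx$xzxxyyzzxzx
  rot[12] = yxx$xzxxyyzzxzxz
  rot[13] = xx$xzxxyyzzxzxzy
  rot[14] = x$xzxxyyzzxzxzyx
  rot[15] = $xzxxyyzzxzxzyxx
Sorted (with $ < everything):
  sorted[0] = $xzxxyyzzxzxzyxx  (last char: 'x')
  sorted[1] = x$xzxxyyzzxzxzyx  (last char: 'x')
  sorted[2] = xx$xzxxyyzzxzxzy  (last char: 'y')
  sorted[3] = xxyyzzxzxzyxx$xz  (last char: 'z')
  sorted[4] = xyyzzxzxzyxx$xzx  (last char: 'x')
  sorted[5] = xzxxyyzzxzxzyxx$  (last char: '$')
  sorted[6] = xzxzyxx$xzxxyyzz  (last char: 'z')
  sorted[7] = xzyxx$xzxxyyzzxz  (last char: 'z')
  sorted[8] = yxx$xzxxyyzzxzxz  (last char: 'z')
  sorted[9] = yyzzxzxzyxx$xzxx  (last char: 'x')
  sorted[10] = yzzxzxzyxx$xzxxy  (last char: 'y')
  sorted[11] = zxxyyzzxzxzyxx$x  (last char: 'x')
  sorted[12] = zxzxzyxx$xzxxyyz  (last char: 'z')
  sorted[13] = zxzyxx$xzxxyyzzx  (last char: 'x')
  sorted[14] = zyxx$xzxxyyzzxzx  (last char: 'x')
  sorted[15] = zzxzxzyxx$xzxxyy  (last char: 'y')
Last column: xxyzx$zzzxyxzxxy
Original string S is at sorted index 5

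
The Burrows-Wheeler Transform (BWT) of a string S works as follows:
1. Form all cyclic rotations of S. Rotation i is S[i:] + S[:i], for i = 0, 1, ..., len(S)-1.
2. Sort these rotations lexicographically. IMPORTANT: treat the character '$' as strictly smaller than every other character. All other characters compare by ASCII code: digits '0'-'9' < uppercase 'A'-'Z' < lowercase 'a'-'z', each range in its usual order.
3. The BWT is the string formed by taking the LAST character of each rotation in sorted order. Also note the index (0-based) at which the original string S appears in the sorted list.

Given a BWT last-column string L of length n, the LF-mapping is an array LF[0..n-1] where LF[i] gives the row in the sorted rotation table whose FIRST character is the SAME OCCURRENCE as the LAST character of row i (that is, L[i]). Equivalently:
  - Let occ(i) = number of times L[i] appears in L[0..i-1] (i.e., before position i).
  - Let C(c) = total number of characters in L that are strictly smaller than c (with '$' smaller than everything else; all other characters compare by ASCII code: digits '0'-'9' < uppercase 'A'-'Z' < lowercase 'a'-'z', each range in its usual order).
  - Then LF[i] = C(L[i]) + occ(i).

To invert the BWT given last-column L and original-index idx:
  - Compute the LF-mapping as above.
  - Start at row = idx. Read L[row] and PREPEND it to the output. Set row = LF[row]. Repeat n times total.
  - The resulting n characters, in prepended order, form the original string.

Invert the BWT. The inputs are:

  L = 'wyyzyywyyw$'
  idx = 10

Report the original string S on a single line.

Answer: zwyyyywyyw$

Derivation:
LF mapping: 1 4 5 10 6 7 2 8 9 3 0
Walk LF starting at row 10, prepending L[row]:
  step 1: row=10, L[10]='$', prepend. Next row=LF[10]=0
  step 2: row=0, L[0]='w', prepend. Next row=LF[0]=1
  step 3: row=1, L[1]='y', prepend. Next row=LF[1]=4
  step 4: row=4, L[4]='y', prepend. Next row=LF[4]=6
  step 5: row=6, L[6]='w', prepend. Next row=LF[6]=2
  step 6: row=2, L[2]='y', prepend. Next row=LF[2]=5
  step 7: row=5, L[5]='y', prepend. Next row=LF[5]=7
  step 8: row=7, L[7]='y', prepend. Next row=LF[7]=8
  step 9: row=8, L[8]='y', prepend. Next row=LF[8]=9
  step 10: row=9, L[9]='w', prepend. Next row=LF[9]=3
  step 11: row=3, L[3]='z', prepend. Next row=LF[3]=10
Reversed output: zwyyyywyyw$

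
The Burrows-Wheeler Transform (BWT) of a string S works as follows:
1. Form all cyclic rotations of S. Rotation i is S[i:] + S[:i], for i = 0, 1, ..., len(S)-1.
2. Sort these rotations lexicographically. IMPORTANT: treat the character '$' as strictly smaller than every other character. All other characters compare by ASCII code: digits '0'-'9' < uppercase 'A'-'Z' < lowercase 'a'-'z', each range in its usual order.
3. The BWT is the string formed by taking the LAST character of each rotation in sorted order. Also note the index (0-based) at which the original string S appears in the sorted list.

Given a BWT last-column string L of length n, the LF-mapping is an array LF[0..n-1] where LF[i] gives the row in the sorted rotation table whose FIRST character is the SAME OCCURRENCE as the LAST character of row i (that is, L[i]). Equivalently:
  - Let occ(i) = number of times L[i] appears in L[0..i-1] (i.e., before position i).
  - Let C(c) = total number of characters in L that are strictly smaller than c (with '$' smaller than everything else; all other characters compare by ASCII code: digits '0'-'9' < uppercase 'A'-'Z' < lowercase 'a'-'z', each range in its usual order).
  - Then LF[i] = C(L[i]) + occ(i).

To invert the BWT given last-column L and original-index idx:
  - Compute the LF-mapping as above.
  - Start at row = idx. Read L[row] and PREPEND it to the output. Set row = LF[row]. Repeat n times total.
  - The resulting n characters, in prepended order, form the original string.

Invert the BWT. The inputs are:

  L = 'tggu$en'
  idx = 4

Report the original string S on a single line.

LF mapping: 5 2 3 6 0 1 4
Walk LF starting at row 4, prepending L[row]:
  step 1: row=4, L[4]='$', prepend. Next row=LF[4]=0
  step 2: row=0, L[0]='t', prepend. Next row=LF[0]=5
  step 3: row=5, L[5]='e', prepend. Next row=LF[5]=1
  step 4: row=1, L[1]='g', prepend. Next row=LF[1]=2
  step 5: row=2, L[2]='g', prepend. Next row=LF[2]=3
  step 6: row=3, L[3]='u', prepend. Next row=LF[3]=6
  step 7: row=6, L[6]='n', prepend. Next row=LF[6]=4
Reversed output: nugget$

Answer: nugget$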